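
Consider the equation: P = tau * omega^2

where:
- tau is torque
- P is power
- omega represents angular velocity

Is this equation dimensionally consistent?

No

tau (torque) has dimensions [L^2 M T^-2].
P (power) has dimensions [L^2 M T^-3].
omega (angular velocity) has dimensions [T^-1].

Left side: [L^2 M T^-3]
Right side: [L^2 M T^-4]

The two sides have different dimensions, so the equation is NOT dimensionally consistent.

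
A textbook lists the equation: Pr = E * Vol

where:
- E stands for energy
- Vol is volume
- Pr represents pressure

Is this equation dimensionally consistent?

No

E (energy) has dimensions [L^2 M T^-2].
Vol (volume) has dimensions [L^3].
Pr (pressure) has dimensions [L^-1 M T^-2].

Left side: [L^-1 M T^-2]
Right side: [L^5 M T^-2]

The two sides have different dimensions, so the equation is NOT dimensionally consistent.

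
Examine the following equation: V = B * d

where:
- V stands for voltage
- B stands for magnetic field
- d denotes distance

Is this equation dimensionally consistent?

No

V (voltage) has dimensions [I^-1 L^2 M T^-3].
B (magnetic field) has dimensions [I^-1 M T^-2].
d (distance) has dimensions [L].

Left side: [I^-1 L^2 M T^-3]
Right side: [I^-1 L M T^-2]

The two sides have different dimensions, so the equation is NOT dimensionally consistent.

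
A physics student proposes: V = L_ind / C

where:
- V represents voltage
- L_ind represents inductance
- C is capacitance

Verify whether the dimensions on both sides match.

No

V (voltage) has dimensions [I^-1 L^2 M T^-3].
L_ind (inductance) has dimensions [I^-2 L^2 M T^-2].
C (capacitance) has dimensions [I^2 L^-2 M^-1 T^4].

Left side: [I^-1 L^2 M T^-3]
Right side: [I^-4 L^4 M^2 T^-6]

The two sides have different dimensions, so the equation is NOT dimensionally consistent.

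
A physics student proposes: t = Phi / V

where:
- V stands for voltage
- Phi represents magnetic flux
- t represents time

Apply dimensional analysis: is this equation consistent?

Yes

V (voltage) has dimensions [I^-1 L^2 M T^-3].
Phi (magnetic flux) has dimensions [I^-1 L^2 M T^-2].
t (time) has dimensions [T].

Left side: [T]
Right side: [T]

Both sides have the same dimensions, so the equation is dimensionally consistent.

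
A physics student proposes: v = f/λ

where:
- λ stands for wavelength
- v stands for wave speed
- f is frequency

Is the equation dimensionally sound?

No

λ (wavelength) has dimensions [L].
v (wave speed) has dimensions [L T^-1].
f (frequency) has dimensions [T^-1].

Left side: [L T^-1]
Right side: [L^-1 T^-1]

The two sides have different dimensions, so the equation is NOT dimensionally consistent.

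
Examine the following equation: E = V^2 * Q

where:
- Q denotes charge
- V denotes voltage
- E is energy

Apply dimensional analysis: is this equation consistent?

No

Q (charge) has dimensions [I T].
V (voltage) has dimensions [I^-1 L^2 M T^-3].
E (energy) has dimensions [L^2 M T^-2].

Left side: [L^2 M T^-2]
Right side: [I^-1 L^4 M^2 T^-5]

The two sides have different dimensions, so the equation is NOT dimensionally consistent.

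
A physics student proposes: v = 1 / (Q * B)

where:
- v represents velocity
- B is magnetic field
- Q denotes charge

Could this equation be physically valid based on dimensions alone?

No

v (velocity) has dimensions [L T^-1].
B (magnetic field) has dimensions [I^-1 M T^-2].
Q (charge) has dimensions [I T].

Left side: [L T^-1]
Right side: [M^-1 T]

The two sides have different dimensions, so the equation is NOT dimensionally consistent.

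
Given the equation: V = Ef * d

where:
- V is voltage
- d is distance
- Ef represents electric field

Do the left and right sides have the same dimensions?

Yes

V (voltage) has dimensions [I^-1 L^2 M T^-3].
d (distance) has dimensions [L].
Ef (electric field) has dimensions [I^-1 L M T^-3].

Left side: [I^-1 L^2 M T^-3]
Right side: [I^-1 L^2 M T^-3]

Both sides have the same dimensions, so the equation is dimensionally consistent.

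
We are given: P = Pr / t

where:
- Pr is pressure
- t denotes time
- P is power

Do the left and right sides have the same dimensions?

No

Pr (pressure) has dimensions [L^-1 M T^-2].
t (time) has dimensions [T].
P (power) has dimensions [L^2 M T^-3].

Left side: [L^2 M T^-3]
Right side: [L^-1 M T^-3]

The two sides have different dimensions, so the equation is NOT dimensionally consistent.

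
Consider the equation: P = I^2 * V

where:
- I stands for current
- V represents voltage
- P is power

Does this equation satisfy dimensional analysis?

No

I (current) has dimensions [I].
V (voltage) has dimensions [I^-1 L^2 M T^-3].
P (power) has dimensions [L^2 M T^-3].

Left side: [L^2 M T^-3]
Right side: [I L^2 M T^-3]

The two sides have different dimensions, so the equation is NOT dimensionally consistent.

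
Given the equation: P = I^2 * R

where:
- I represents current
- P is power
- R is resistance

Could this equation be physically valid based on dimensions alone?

Yes

I (current) has dimensions [I].
P (power) has dimensions [L^2 M T^-3].
R (resistance) has dimensions [I^-2 L^2 M T^-3].

Left side: [L^2 M T^-3]
Right side: [L^2 M T^-3]

Both sides have the same dimensions, so the equation is dimensionally consistent.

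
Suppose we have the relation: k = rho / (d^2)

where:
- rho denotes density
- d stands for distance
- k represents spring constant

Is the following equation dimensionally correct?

No

rho (density) has dimensions [L^-3 M].
d (distance) has dimensions [L].
k (spring constant) has dimensions [M T^-2].

Left side: [M T^-2]
Right side: [L^-5 M]

The two sides have different dimensions, so the equation is NOT dimensionally consistent.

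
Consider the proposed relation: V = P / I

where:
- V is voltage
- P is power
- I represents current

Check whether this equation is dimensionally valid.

Yes

V (voltage) has dimensions [I^-1 L^2 M T^-3].
P (power) has dimensions [L^2 M T^-3].
I (current) has dimensions [I].

Left side: [I^-1 L^2 M T^-3]
Right side: [I^-1 L^2 M T^-3]

Both sides have the same dimensions, so the equation is dimensionally consistent.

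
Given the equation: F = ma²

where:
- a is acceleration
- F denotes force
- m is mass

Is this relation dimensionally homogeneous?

No

a (acceleration) has dimensions [L T^-2].
F (force) has dimensions [L M T^-2].
m (mass) has dimensions [M].

Left side: [L M T^-2]
Right side: [L^2 M T^-4]

The two sides have different dimensions, so the equation is NOT dimensionally consistent.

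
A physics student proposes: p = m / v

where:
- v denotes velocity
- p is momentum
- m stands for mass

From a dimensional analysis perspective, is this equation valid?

No

v (velocity) has dimensions [L T^-1].
p (momentum) has dimensions [L M T^-1].
m (mass) has dimensions [M].

Left side: [L M T^-1]
Right side: [L^-1 M T]

The two sides have different dimensions, so the equation is NOT dimensionally consistent.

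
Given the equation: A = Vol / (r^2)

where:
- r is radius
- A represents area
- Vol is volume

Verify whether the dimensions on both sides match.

No

r (radius) has dimensions [L].
A (area) has dimensions [L^2].
Vol (volume) has dimensions [L^3].

Left side: [L^2]
Right side: [L]

The two sides have different dimensions, so the equation is NOT dimensionally consistent.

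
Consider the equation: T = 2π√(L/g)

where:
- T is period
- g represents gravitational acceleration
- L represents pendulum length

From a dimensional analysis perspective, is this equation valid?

Yes

T (period) has dimensions [T].
g (gravitational acceleration) has dimensions [L T^-2].
L (pendulum length) has dimensions [L].

Left side: [T]
Right side: [T]

Both sides have the same dimensions, so the equation is dimensionally consistent.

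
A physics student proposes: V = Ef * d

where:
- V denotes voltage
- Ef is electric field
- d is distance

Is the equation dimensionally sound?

Yes

V (voltage) has dimensions [I^-1 L^2 M T^-3].
Ef (electric field) has dimensions [I^-1 L M T^-3].
d (distance) has dimensions [L].

Left side: [I^-1 L^2 M T^-3]
Right side: [I^-1 L^2 M T^-3]

Both sides have the same dimensions, so the equation is dimensionally consistent.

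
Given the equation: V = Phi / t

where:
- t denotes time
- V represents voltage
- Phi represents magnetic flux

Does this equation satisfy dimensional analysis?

Yes

t (time) has dimensions [T].
V (voltage) has dimensions [I^-1 L^2 M T^-3].
Phi (magnetic flux) has dimensions [I^-1 L^2 M T^-2].

Left side: [I^-1 L^2 M T^-3]
Right side: [I^-1 L^2 M T^-3]

Both sides have the same dimensions, so the equation is dimensionally consistent.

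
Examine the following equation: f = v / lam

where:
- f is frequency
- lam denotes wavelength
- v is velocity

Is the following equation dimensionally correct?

Yes

f (frequency) has dimensions [T^-1].
lam (wavelength) has dimensions [L].
v (velocity) has dimensions [L T^-1].

Left side: [T^-1]
Right side: [T^-1]

Both sides have the same dimensions, so the equation is dimensionally consistent.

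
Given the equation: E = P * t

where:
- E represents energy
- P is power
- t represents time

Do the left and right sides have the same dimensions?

Yes

E (energy) has dimensions [L^2 M T^-2].
P (power) has dimensions [L^2 M T^-3].
t (time) has dimensions [T].

Left side: [L^2 M T^-2]
Right side: [L^2 M T^-2]

Both sides have the same dimensions, so the equation is dimensionally consistent.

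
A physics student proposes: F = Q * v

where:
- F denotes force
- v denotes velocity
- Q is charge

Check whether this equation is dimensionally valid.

No

F (force) has dimensions [L M T^-2].
v (velocity) has dimensions [L T^-1].
Q (charge) has dimensions [I T].

Left side: [L M T^-2]
Right side: [I L]

The two sides have different dimensions, so the equation is NOT dimensionally consistent.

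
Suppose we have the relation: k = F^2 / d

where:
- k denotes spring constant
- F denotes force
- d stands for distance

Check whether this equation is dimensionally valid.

No

k (spring constant) has dimensions [M T^-2].
F (force) has dimensions [L M T^-2].
d (distance) has dimensions [L].

Left side: [M T^-2]
Right side: [L M^2 T^-4]

The two sides have different dimensions, so the equation is NOT dimensionally consistent.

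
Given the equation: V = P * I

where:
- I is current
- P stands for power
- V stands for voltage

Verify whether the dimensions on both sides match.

No

I (current) has dimensions [I].
P (power) has dimensions [L^2 M T^-3].
V (voltage) has dimensions [I^-1 L^2 M T^-3].

Left side: [I^-1 L^2 M T^-3]
Right side: [I L^2 M T^-3]

The two sides have different dimensions, so the equation is NOT dimensionally consistent.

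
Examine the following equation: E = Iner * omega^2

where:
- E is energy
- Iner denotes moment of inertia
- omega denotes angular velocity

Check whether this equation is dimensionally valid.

Yes

E (energy) has dimensions [L^2 M T^-2].
Iner (moment of inertia) has dimensions [L^2 M].
omega (angular velocity) has dimensions [T^-1].

Left side: [L^2 M T^-2]
Right side: [L^2 M T^-2]

Both sides have the same dimensions, so the equation is dimensionally consistent.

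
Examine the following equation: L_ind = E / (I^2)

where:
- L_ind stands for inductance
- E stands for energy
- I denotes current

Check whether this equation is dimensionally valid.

Yes

L_ind (inductance) has dimensions [I^-2 L^2 M T^-2].
E (energy) has dimensions [L^2 M T^-2].
I (current) has dimensions [I].

Left side: [I^-2 L^2 M T^-2]
Right side: [I^-2 L^2 M T^-2]

Both sides have the same dimensions, so the equation is dimensionally consistent.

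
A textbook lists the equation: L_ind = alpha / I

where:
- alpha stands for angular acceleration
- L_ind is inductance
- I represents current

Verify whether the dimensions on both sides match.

No

alpha (angular acceleration) has dimensions [T^-2].
L_ind (inductance) has dimensions [I^-2 L^2 M T^-2].
I (current) has dimensions [I].

Left side: [I^-2 L^2 M T^-2]
Right side: [I^-1 T^-2]

The two sides have different dimensions, so the equation is NOT dimensionally consistent.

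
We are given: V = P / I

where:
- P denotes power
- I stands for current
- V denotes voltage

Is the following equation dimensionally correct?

Yes

P (power) has dimensions [L^2 M T^-3].
I (current) has dimensions [I].
V (voltage) has dimensions [I^-1 L^2 M T^-3].

Left side: [I^-1 L^2 M T^-3]
Right side: [I^-1 L^2 M T^-3]

Both sides have the same dimensions, so the equation is dimensionally consistent.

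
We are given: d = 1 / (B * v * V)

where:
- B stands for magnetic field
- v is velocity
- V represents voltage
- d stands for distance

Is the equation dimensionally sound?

No

B (magnetic field) has dimensions [I^-1 M T^-2].
v (velocity) has dimensions [L T^-1].
V (voltage) has dimensions [I^-1 L^2 M T^-3].
d (distance) has dimensions [L].

Left side: [L]
Right side: [I^2 L^-3 M^-2 T^6]

The two sides have different dimensions, so the equation is NOT dimensionally consistent.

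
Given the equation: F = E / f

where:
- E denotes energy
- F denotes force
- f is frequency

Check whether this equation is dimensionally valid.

No

E (energy) has dimensions [L^2 M T^-2].
F (force) has dimensions [L M T^-2].
f (frequency) has dimensions [T^-1].

Left side: [L M T^-2]
Right side: [L^2 M T^-1]

The two sides have different dimensions, so the equation is NOT dimensionally consistent.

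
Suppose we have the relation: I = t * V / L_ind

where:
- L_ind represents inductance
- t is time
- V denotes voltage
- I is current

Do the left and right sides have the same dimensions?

Yes

L_ind (inductance) has dimensions [I^-2 L^2 M T^-2].
t (time) has dimensions [T].
V (voltage) has dimensions [I^-1 L^2 M T^-3].
I (current) has dimensions [I].

Left side: [I]
Right side: [I]

Both sides have the same dimensions, so the equation is dimensionally consistent.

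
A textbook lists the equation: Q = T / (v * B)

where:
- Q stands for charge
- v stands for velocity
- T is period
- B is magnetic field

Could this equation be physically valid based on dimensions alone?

No

Q (charge) has dimensions [I T].
v (velocity) has dimensions [L T^-1].
T (period) has dimensions [T].
B (magnetic field) has dimensions [I^-1 M T^-2].

Left side: [I T]
Right side: [I L^-1 M^-1 T^4]

The two sides have different dimensions, so the equation is NOT dimensionally consistent.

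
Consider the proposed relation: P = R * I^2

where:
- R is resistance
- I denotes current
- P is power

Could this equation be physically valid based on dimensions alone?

Yes

R (resistance) has dimensions [I^-2 L^2 M T^-3].
I (current) has dimensions [I].
P (power) has dimensions [L^2 M T^-3].

Left side: [L^2 M T^-3]
Right side: [L^2 M T^-3]

Both sides have the same dimensions, so the equation is dimensionally consistent.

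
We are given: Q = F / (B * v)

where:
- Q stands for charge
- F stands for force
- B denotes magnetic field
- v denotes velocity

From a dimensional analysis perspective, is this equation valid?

Yes

Q (charge) has dimensions [I T].
F (force) has dimensions [L M T^-2].
B (magnetic field) has dimensions [I^-1 M T^-2].
v (velocity) has dimensions [L T^-1].

Left side: [I T]
Right side: [I T]

Both sides have the same dimensions, so the equation is dimensionally consistent.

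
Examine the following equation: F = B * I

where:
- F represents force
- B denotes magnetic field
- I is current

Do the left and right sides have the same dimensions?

No

F (force) has dimensions [L M T^-2].
B (magnetic field) has dimensions [I^-1 M T^-2].
I (current) has dimensions [I].

Left side: [L M T^-2]
Right side: [M T^-2]

The two sides have different dimensions, so the equation is NOT dimensionally consistent.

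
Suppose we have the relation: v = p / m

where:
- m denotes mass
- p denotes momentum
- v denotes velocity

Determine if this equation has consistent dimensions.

Yes

m (mass) has dimensions [M].
p (momentum) has dimensions [L M T^-1].
v (velocity) has dimensions [L T^-1].

Left side: [L T^-1]
Right side: [L T^-1]

Both sides have the same dimensions, so the equation is dimensionally consistent.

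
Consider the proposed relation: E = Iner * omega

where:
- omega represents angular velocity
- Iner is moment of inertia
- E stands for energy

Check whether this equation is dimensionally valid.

No

omega (angular velocity) has dimensions [T^-1].
Iner (moment of inertia) has dimensions [L^2 M].
E (energy) has dimensions [L^2 M T^-2].

Left side: [L^2 M T^-2]
Right side: [L^2 M T^-1]

The two sides have different dimensions, so the equation is NOT dimensionally consistent.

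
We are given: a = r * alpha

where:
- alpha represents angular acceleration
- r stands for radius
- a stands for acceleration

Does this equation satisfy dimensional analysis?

Yes

alpha (angular acceleration) has dimensions [T^-2].
r (radius) has dimensions [L].
a (acceleration) has dimensions [L T^-2].

Left side: [L T^-2]
Right side: [L T^-2]

Both sides have the same dimensions, so the equation is dimensionally consistent.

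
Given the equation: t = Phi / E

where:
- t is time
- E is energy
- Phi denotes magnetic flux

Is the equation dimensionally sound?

No

t (time) has dimensions [T].
E (energy) has dimensions [L^2 M T^-2].
Phi (magnetic flux) has dimensions [I^-1 L^2 M T^-2].

Left side: [T]
Right side: [I^-1]

The two sides have different dimensions, so the equation is NOT dimensionally consistent.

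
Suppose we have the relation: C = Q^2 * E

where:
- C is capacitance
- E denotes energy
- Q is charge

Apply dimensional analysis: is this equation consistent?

No

C (capacitance) has dimensions [I^2 L^-2 M^-1 T^4].
E (energy) has dimensions [L^2 M T^-2].
Q (charge) has dimensions [I T].

Left side: [I^2 L^-2 M^-1 T^4]
Right side: [I^2 L^2 M]

The two sides have different dimensions, so the equation is NOT dimensionally consistent.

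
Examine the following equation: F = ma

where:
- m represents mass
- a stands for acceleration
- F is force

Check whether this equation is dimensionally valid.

Yes

m (mass) has dimensions [M].
a (acceleration) has dimensions [L T^-2].
F (force) has dimensions [L M T^-2].

Left side: [L M T^-2]
Right side: [L M T^-2]

Both sides have the same dimensions, so the equation is dimensionally consistent.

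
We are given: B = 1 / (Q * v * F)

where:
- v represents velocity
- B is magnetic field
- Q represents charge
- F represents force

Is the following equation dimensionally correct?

No

v (velocity) has dimensions [L T^-1].
B (magnetic field) has dimensions [I^-1 M T^-2].
Q (charge) has dimensions [I T].
F (force) has dimensions [L M T^-2].

Left side: [I^-1 M T^-2]
Right side: [I^-1 L^-2 M^-1 T^2]

The two sides have different dimensions, so the equation is NOT dimensionally consistent.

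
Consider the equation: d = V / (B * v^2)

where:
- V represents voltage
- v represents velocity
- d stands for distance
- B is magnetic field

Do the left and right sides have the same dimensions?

No

V (voltage) has dimensions [I^-1 L^2 M T^-3].
v (velocity) has dimensions [L T^-1].
d (distance) has dimensions [L].
B (magnetic field) has dimensions [I^-1 M T^-2].

Left side: [L]
Right side: [T]

The two sides have different dimensions, so the equation is NOT dimensionally consistent.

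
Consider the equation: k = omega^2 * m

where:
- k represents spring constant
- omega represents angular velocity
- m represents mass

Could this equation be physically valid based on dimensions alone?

Yes

k (spring constant) has dimensions [M T^-2].
omega (angular velocity) has dimensions [T^-1].
m (mass) has dimensions [M].

Left side: [M T^-2]
Right side: [M T^-2]

Both sides have the same dimensions, so the equation is dimensionally consistent.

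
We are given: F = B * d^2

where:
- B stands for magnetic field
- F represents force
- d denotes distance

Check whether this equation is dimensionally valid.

No

B (magnetic field) has dimensions [I^-1 M T^-2].
F (force) has dimensions [L M T^-2].
d (distance) has dimensions [L].

Left side: [L M T^-2]
Right side: [I^-1 L^2 M T^-2]

The two sides have different dimensions, so the equation is NOT dimensionally consistent.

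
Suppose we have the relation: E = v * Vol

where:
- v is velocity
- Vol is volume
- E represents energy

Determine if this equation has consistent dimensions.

No

v (velocity) has dimensions [L T^-1].
Vol (volume) has dimensions [L^3].
E (energy) has dimensions [L^2 M T^-2].

Left side: [L^2 M T^-2]
Right side: [L^4 T^-1]

The two sides have different dimensions, so the equation is NOT dimensionally consistent.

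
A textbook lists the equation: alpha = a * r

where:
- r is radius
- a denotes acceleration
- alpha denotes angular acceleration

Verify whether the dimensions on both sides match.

No

r (radius) has dimensions [L].
a (acceleration) has dimensions [L T^-2].
alpha (angular acceleration) has dimensions [T^-2].

Left side: [T^-2]
Right side: [L^2 T^-2]

The two sides have different dimensions, so the equation is NOT dimensionally consistent.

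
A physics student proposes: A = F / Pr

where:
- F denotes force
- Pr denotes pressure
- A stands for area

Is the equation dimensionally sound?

Yes

F (force) has dimensions [L M T^-2].
Pr (pressure) has dimensions [L^-1 M T^-2].
A (area) has dimensions [L^2].

Left side: [L^2]
Right side: [L^2]

Both sides have the same dimensions, so the equation is dimensionally consistent.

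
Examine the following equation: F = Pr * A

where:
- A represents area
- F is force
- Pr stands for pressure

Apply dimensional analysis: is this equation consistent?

Yes

A (area) has dimensions [L^2].
F (force) has dimensions [L M T^-2].
Pr (pressure) has dimensions [L^-1 M T^-2].

Left side: [L M T^-2]
Right side: [L M T^-2]

Both sides have the same dimensions, so the equation is dimensionally consistent.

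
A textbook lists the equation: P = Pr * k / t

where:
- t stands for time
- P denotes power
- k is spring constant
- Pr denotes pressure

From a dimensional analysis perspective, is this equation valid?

No

t (time) has dimensions [T].
P (power) has dimensions [L^2 M T^-3].
k (spring constant) has dimensions [M T^-2].
Pr (pressure) has dimensions [L^-1 M T^-2].

Left side: [L^2 M T^-3]
Right side: [L^-1 M^2 T^-5]

The two sides have different dimensions, so the equation is NOT dimensionally consistent.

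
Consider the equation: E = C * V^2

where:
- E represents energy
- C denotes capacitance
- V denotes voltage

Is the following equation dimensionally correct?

Yes

E (energy) has dimensions [L^2 M T^-2].
C (capacitance) has dimensions [I^2 L^-2 M^-1 T^4].
V (voltage) has dimensions [I^-1 L^2 M T^-3].

Left side: [L^2 M T^-2]
Right side: [L^2 M T^-2]

Both sides have the same dimensions, so the equation is dimensionally consistent.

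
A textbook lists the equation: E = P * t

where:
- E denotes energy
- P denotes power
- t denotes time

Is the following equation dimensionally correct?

Yes

E (energy) has dimensions [L^2 M T^-2].
P (power) has dimensions [L^2 M T^-3].
t (time) has dimensions [T].

Left side: [L^2 M T^-2]
Right side: [L^2 M T^-2]

Both sides have the same dimensions, so the equation is dimensionally consistent.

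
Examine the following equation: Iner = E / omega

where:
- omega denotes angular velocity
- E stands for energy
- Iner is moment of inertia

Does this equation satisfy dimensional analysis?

No

omega (angular velocity) has dimensions [T^-1].
E (energy) has dimensions [L^2 M T^-2].
Iner (moment of inertia) has dimensions [L^2 M].

Left side: [L^2 M]
Right side: [L^2 M T^-1]

The two sides have different dimensions, so the equation is NOT dimensionally consistent.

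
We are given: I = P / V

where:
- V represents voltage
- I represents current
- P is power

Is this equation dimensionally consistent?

Yes

V (voltage) has dimensions [I^-1 L^2 M T^-3].
I (current) has dimensions [I].
P (power) has dimensions [L^2 M T^-3].

Left side: [I]
Right side: [I]

Both sides have the same dimensions, so the equation is dimensionally consistent.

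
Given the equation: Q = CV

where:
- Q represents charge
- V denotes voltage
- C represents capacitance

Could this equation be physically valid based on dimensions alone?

Yes

Q (charge) has dimensions [I T].
V (voltage) has dimensions [I^-1 L^2 M T^-3].
C (capacitance) has dimensions [I^2 L^-2 M^-1 T^4].

Left side: [I T]
Right side: [I T]

Both sides have the same dimensions, so the equation is dimensionally consistent.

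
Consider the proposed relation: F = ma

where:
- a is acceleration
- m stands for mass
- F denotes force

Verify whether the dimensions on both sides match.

Yes

a (acceleration) has dimensions [L T^-2].
m (mass) has dimensions [M].
F (force) has dimensions [L M T^-2].

Left side: [L M T^-2]
Right side: [L M T^-2]

Both sides have the same dimensions, so the equation is dimensionally consistent.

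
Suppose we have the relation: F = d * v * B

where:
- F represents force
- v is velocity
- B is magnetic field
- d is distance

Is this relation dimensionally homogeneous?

No

F (force) has dimensions [L M T^-2].
v (velocity) has dimensions [L T^-1].
B (magnetic field) has dimensions [I^-1 M T^-2].
d (distance) has dimensions [L].

Left side: [L M T^-2]
Right side: [I^-1 L^2 M T^-3]

The two sides have different dimensions, so the equation is NOT dimensionally consistent.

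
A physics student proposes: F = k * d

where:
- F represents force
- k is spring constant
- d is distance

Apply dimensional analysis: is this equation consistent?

Yes

F (force) has dimensions [L M T^-2].
k (spring constant) has dimensions [M T^-2].
d (distance) has dimensions [L].

Left side: [L M T^-2]
Right side: [L M T^-2]

Both sides have the same dimensions, so the equation is dimensionally consistent.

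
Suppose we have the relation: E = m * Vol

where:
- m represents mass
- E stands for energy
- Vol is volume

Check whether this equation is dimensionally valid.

No

m (mass) has dimensions [M].
E (energy) has dimensions [L^2 M T^-2].
Vol (volume) has dimensions [L^3].

Left side: [L^2 M T^-2]
Right side: [L^3 M]

The two sides have different dimensions, so the equation is NOT dimensionally consistent.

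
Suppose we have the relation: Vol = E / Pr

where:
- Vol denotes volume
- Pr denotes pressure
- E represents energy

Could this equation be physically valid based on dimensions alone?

Yes

Vol (volume) has dimensions [L^3].
Pr (pressure) has dimensions [L^-1 M T^-2].
E (energy) has dimensions [L^2 M T^-2].

Left side: [L^3]
Right side: [L^3]

Both sides have the same dimensions, so the equation is dimensionally consistent.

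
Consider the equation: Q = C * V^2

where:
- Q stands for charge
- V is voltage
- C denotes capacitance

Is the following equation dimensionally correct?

No

Q (charge) has dimensions [I T].
V (voltage) has dimensions [I^-1 L^2 M T^-3].
C (capacitance) has dimensions [I^2 L^-2 M^-1 T^4].

Left side: [I T]
Right side: [L^2 M T^-2]

The two sides have different dimensions, so the equation is NOT dimensionally consistent.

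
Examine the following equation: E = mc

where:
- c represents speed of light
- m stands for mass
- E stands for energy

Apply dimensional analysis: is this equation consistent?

No

c (speed of light) has dimensions [L T^-1].
m (mass) has dimensions [M].
E (energy) has dimensions [L^2 M T^-2].

Left side: [L^2 M T^-2]
Right side: [L M T^-1]

The two sides have different dimensions, so the equation is NOT dimensionally consistent.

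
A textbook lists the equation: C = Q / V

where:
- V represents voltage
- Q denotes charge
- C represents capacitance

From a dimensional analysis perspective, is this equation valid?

Yes

V (voltage) has dimensions [I^-1 L^2 M T^-3].
Q (charge) has dimensions [I T].
C (capacitance) has dimensions [I^2 L^-2 M^-1 T^4].

Left side: [I^2 L^-2 M^-1 T^4]
Right side: [I^2 L^-2 M^-1 T^4]

Both sides have the same dimensions, so the equation is dimensionally consistent.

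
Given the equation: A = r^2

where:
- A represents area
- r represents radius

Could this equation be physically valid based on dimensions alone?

Yes

A (area) has dimensions [L^2].
r (radius) has dimensions [L].

Left side: [L^2]
Right side: [L^2]

Both sides have the same dimensions, so the equation is dimensionally consistent.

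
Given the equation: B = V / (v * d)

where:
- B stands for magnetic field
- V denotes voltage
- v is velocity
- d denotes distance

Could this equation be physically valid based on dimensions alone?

Yes

B (magnetic field) has dimensions [I^-1 M T^-2].
V (voltage) has dimensions [I^-1 L^2 M T^-3].
v (velocity) has dimensions [L T^-1].
d (distance) has dimensions [L].

Left side: [I^-1 M T^-2]
Right side: [I^-1 M T^-2]

Both sides have the same dimensions, so the equation is dimensionally consistent.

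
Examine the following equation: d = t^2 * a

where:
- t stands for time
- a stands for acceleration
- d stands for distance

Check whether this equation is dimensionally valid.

Yes

t (time) has dimensions [T].
a (acceleration) has dimensions [L T^-2].
d (distance) has dimensions [L].

Left side: [L]
Right side: [L]

Both sides have the same dimensions, so the equation is dimensionally consistent.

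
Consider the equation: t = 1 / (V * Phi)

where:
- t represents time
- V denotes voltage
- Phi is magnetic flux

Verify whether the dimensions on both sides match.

No

t (time) has dimensions [T].
V (voltage) has dimensions [I^-1 L^2 M T^-3].
Phi (magnetic flux) has dimensions [I^-1 L^2 M T^-2].

Left side: [T]
Right side: [I^2 L^-4 M^-2 T^5]

The two sides have different dimensions, so the equation is NOT dimensionally consistent.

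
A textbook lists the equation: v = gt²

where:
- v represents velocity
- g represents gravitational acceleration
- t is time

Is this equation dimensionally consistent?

No

v (velocity) has dimensions [L T^-1].
g (gravitational acceleration) has dimensions [L T^-2].
t (time) has dimensions [T].

Left side: [L T^-1]
Right side: [L]

The two sides have different dimensions, so the equation is NOT dimensionally consistent.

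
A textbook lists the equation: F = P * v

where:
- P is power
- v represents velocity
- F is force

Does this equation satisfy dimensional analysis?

No

P (power) has dimensions [L^2 M T^-3].
v (velocity) has dimensions [L T^-1].
F (force) has dimensions [L M T^-2].

Left side: [L M T^-2]
Right side: [L^3 M T^-4]

The two sides have different dimensions, so the equation is NOT dimensionally consistent.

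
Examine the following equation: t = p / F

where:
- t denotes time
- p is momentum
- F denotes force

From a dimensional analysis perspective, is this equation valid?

Yes

t (time) has dimensions [T].
p (momentum) has dimensions [L M T^-1].
F (force) has dimensions [L M T^-2].

Left side: [T]
Right side: [T]

Both sides have the same dimensions, so the equation is dimensionally consistent.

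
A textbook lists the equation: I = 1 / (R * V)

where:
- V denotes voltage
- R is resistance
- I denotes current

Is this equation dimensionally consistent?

No

V (voltage) has dimensions [I^-1 L^2 M T^-3].
R (resistance) has dimensions [I^-2 L^2 M T^-3].
I (current) has dimensions [I].

Left side: [I]
Right side: [I^3 L^-4 M^-2 T^6]

The two sides have different dimensions, so the equation is NOT dimensionally consistent.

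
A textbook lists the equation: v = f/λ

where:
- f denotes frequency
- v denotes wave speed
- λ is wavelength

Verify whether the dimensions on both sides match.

No

f (frequency) has dimensions [T^-1].
v (wave speed) has dimensions [L T^-1].
λ (wavelength) has dimensions [L].

Left side: [L T^-1]
Right side: [L^-1 T^-1]

The two sides have different dimensions, so the equation is NOT dimensionally consistent.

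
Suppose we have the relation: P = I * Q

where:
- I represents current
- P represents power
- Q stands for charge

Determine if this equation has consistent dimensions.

No

I (current) has dimensions [I].
P (power) has dimensions [L^2 M T^-3].
Q (charge) has dimensions [I T].

Left side: [L^2 M T^-3]
Right side: [I^2 T]

The two sides have different dimensions, so the equation is NOT dimensionally consistent.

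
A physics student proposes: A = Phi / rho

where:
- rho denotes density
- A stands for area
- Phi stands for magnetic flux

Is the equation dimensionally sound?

No

rho (density) has dimensions [L^-3 M].
A (area) has dimensions [L^2].
Phi (magnetic flux) has dimensions [I^-1 L^2 M T^-2].

Left side: [L^2]
Right side: [I^-1 L^5 T^-2]

The two sides have different dimensions, so the equation is NOT dimensionally consistent.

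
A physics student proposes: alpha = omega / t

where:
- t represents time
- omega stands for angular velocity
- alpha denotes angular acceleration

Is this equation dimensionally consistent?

Yes

t (time) has dimensions [T].
omega (angular velocity) has dimensions [T^-1].
alpha (angular acceleration) has dimensions [T^-2].

Left side: [T^-2]
Right side: [T^-2]

Both sides have the same dimensions, so the equation is dimensionally consistent.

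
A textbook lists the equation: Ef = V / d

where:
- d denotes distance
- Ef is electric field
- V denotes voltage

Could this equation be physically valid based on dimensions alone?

Yes

d (distance) has dimensions [L].
Ef (electric field) has dimensions [I^-1 L M T^-3].
V (voltage) has dimensions [I^-1 L^2 M T^-3].

Left side: [I^-1 L M T^-3]
Right side: [I^-1 L M T^-3]

Both sides have the same dimensions, so the equation is dimensionally consistent.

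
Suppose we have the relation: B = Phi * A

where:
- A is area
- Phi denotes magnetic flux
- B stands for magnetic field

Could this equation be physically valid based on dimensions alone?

No

A (area) has dimensions [L^2].
Phi (magnetic flux) has dimensions [I^-1 L^2 M T^-2].
B (magnetic field) has dimensions [I^-1 M T^-2].

Left side: [I^-1 M T^-2]
Right side: [I^-1 L^4 M T^-2]

The two sides have different dimensions, so the equation is NOT dimensionally consistent.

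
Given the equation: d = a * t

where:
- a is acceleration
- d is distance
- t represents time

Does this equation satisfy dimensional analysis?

No

a (acceleration) has dimensions [L T^-2].
d (distance) has dimensions [L].
t (time) has dimensions [T].

Left side: [L]
Right side: [L T^-1]

The two sides have different dimensions, so the equation is NOT dimensionally consistent.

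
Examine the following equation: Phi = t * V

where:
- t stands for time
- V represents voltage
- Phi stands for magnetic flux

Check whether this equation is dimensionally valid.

Yes

t (time) has dimensions [T].
V (voltage) has dimensions [I^-1 L^2 M T^-3].
Phi (magnetic flux) has dimensions [I^-1 L^2 M T^-2].

Left side: [I^-1 L^2 M T^-2]
Right side: [I^-1 L^2 M T^-2]

Both sides have the same dimensions, so the equation is dimensionally consistent.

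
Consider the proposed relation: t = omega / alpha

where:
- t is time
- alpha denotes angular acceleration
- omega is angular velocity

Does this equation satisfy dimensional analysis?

Yes

t (time) has dimensions [T].
alpha (angular acceleration) has dimensions [T^-2].
omega (angular velocity) has dimensions [T^-1].

Left side: [T]
Right side: [T]

Both sides have the same dimensions, so the equation is dimensionally consistent.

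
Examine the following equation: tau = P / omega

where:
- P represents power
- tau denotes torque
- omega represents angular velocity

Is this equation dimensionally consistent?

Yes

P (power) has dimensions [L^2 M T^-3].
tau (torque) has dimensions [L^2 M T^-2].
omega (angular velocity) has dimensions [T^-1].

Left side: [L^2 M T^-2]
Right side: [L^2 M T^-2]

Both sides have the same dimensions, so the equation is dimensionally consistent.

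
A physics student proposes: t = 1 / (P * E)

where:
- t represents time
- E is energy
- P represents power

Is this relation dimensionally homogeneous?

No

t (time) has dimensions [T].
E (energy) has dimensions [L^2 M T^-2].
P (power) has dimensions [L^2 M T^-3].

Left side: [T]
Right side: [L^-4 M^-2 T^5]

The two sides have different dimensions, so the equation is NOT dimensionally consistent.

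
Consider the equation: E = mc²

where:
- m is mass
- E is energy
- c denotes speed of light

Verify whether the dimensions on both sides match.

Yes

m (mass) has dimensions [M].
E (energy) has dimensions [L^2 M T^-2].
c (speed of light) has dimensions [L T^-1].

Left side: [L^2 M T^-2]
Right side: [L^2 M T^-2]

Both sides have the same dimensions, so the equation is dimensionally consistent.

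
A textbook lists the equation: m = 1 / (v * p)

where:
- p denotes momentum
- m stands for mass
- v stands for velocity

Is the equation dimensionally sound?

No

p (momentum) has dimensions [L M T^-1].
m (mass) has dimensions [M].
v (velocity) has dimensions [L T^-1].

Left side: [M]
Right side: [L^-2 M^-1 T^2]

The two sides have different dimensions, so the equation is NOT dimensionally consistent.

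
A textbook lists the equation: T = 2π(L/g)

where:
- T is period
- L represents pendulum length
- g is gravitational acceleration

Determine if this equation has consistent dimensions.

No

T (period) has dimensions [T].
L (pendulum length) has dimensions [L].
g (gravitational acceleration) has dimensions [L T^-2].

Left side: [T]
Right side: [T^2]

The two sides have different dimensions, so the equation is NOT dimensionally consistent.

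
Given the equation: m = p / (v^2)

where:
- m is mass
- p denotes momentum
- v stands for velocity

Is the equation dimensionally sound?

No

m (mass) has dimensions [M].
p (momentum) has dimensions [L M T^-1].
v (velocity) has dimensions [L T^-1].

Left side: [M]
Right side: [L^-1 M T]

The two sides have different dimensions, so the equation is NOT dimensionally consistent.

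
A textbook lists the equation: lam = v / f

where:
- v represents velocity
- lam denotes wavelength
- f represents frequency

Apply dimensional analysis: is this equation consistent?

Yes

v (velocity) has dimensions [L T^-1].
lam (wavelength) has dimensions [L].
f (frequency) has dimensions [T^-1].

Left side: [L]
Right side: [L]

Both sides have the same dimensions, so the equation is dimensionally consistent.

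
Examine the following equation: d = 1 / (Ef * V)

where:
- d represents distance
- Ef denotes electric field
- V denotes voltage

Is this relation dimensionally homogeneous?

No

d (distance) has dimensions [L].
Ef (electric field) has dimensions [I^-1 L M T^-3].
V (voltage) has dimensions [I^-1 L^2 M T^-3].

Left side: [L]
Right side: [I^2 L^-3 M^-2 T^6]

The two sides have different dimensions, so the equation is NOT dimensionally consistent.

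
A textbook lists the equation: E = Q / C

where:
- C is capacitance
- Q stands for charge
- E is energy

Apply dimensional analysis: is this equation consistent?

No

C (capacitance) has dimensions [I^2 L^-2 M^-1 T^4].
Q (charge) has dimensions [I T].
E (energy) has dimensions [L^2 M T^-2].

Left side: [L^2 M T^-2]
Right side: [I^-1 L^2 M T^-3]

The two sides have different dimensions, so the equation is NOT dimensionally consistent.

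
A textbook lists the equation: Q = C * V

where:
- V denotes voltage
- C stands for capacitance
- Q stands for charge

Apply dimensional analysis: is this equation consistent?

Yes

V (voltage) has dimensions [I^-1 L^2 M T^-3].
C (capacitance) has dimensions [I^2 L^-2 M^-1 T^4].
Q (charge) has dimensions [I T].

Left side: [I T]
Right side: [I T]

Both sides have the same dimensions, so the equation is dimensionally consistent.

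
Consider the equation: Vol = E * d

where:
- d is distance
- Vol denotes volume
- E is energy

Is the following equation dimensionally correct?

No

d (distance) has dimensions [L].
Vol (volume) has dimensions [L^3].
E (energy) has dimensions [L^2 M T^-2].

Left side: [L^3]
Right side: [L^3 M T^-2]

The two sides have different dimensions, so the equation is NOT dimensionally consistent.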